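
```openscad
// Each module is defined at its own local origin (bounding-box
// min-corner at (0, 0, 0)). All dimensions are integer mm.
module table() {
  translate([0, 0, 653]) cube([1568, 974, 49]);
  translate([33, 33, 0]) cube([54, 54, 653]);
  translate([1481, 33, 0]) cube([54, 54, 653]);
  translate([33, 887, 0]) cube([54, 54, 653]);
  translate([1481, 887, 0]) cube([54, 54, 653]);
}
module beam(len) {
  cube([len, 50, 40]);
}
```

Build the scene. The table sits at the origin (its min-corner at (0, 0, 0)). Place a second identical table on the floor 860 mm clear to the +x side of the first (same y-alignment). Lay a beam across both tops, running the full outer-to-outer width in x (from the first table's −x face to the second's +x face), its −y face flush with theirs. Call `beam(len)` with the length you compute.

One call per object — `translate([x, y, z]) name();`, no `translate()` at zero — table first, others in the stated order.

table();
translate([2428, 0, 0]) table();
translate([0, 0, 702]) beam(3996);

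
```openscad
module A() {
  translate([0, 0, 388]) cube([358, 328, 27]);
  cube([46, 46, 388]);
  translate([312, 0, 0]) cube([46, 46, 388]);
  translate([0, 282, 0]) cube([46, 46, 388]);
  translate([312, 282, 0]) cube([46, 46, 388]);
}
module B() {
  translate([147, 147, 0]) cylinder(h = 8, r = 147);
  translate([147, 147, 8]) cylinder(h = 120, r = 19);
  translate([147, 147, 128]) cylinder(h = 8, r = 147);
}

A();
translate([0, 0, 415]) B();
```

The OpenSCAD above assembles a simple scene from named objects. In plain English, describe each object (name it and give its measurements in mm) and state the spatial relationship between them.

A is a four-legged stool. The seat is 358×328 mm, 27 mm thick, top at z = 415 mm. It stands on four square legs, each 46×46 mm in cross-section, from z = 0 to the seat underside, each flush with a corner of the seat.

B is a spool: two coaxial disc flanges of radius 147 mm and thickness 8 mm, joined by a core cylinder of radius 19 mm and height 120 mm. The lower flange rests on z = 0 and the three cylinders share a vertical axis.

The spool is on top of the stool.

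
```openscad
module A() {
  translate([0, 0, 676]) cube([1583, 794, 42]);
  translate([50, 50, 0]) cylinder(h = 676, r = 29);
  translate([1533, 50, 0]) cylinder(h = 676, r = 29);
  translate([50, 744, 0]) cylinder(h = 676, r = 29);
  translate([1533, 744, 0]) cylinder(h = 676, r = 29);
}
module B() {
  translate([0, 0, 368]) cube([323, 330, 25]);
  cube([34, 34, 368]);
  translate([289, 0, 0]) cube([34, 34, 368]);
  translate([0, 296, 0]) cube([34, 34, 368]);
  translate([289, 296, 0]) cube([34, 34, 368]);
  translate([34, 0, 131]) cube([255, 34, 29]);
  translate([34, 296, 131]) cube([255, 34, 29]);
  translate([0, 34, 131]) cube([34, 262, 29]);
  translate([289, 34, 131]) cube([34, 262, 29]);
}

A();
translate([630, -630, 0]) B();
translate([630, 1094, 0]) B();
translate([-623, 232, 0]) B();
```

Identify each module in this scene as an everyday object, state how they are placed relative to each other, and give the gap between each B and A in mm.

A is a table. B is a stool. Three stools sit around the table at the −y, +y, −x sides. The gap between each stool and the table is 300 mm.

Each stool's nearest face is 300 mm from the table's bounding box.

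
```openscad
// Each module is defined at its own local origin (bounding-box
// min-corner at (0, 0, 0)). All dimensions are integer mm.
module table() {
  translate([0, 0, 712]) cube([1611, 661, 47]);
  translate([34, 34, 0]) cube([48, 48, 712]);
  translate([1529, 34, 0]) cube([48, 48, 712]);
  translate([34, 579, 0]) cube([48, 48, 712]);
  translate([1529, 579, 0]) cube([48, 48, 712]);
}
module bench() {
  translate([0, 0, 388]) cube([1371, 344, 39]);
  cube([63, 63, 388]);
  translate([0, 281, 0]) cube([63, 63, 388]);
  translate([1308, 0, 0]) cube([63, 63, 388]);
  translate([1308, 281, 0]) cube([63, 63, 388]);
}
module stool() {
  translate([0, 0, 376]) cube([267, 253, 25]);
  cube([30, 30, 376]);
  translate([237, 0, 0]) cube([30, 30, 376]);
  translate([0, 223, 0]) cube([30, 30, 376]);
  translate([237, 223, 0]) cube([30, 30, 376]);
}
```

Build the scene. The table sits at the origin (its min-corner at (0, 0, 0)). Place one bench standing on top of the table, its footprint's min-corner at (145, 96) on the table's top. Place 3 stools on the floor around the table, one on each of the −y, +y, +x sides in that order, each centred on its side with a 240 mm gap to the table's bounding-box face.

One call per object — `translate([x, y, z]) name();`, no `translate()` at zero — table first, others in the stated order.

table();
translate([145, 96, 759]) bench();
translate([672, -493, 0]) stool();
translate([672, 901, 0]) stool();
translate([1851, 204, 0]) stool();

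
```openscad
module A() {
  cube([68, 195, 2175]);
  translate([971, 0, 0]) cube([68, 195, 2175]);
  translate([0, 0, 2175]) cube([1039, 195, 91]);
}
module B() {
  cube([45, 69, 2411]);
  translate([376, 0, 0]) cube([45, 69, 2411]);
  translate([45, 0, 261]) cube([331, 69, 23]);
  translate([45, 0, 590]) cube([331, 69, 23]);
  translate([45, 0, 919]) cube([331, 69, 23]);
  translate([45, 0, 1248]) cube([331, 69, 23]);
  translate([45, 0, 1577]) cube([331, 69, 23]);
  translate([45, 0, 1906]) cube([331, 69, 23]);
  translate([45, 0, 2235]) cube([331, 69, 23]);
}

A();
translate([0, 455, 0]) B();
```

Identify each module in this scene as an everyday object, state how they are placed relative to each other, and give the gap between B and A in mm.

The ladder's nearest face is 260 mm from the door frame's +y face.

A is a door frame. B is a ladder. The ladder is on the floor beside the door frame on its +y side. The gap between the ladder and the door frame is 260 mm.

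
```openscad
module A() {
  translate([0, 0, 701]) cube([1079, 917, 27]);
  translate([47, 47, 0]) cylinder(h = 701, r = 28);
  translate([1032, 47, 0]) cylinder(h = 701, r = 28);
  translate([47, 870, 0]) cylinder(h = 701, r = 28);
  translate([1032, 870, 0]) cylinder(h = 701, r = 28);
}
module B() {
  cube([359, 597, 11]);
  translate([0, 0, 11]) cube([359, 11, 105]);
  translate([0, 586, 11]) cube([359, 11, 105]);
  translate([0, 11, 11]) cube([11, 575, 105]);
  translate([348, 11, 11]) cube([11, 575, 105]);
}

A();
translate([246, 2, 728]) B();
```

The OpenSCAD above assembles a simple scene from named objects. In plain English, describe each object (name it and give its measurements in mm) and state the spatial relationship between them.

A is a table: top 1079 mm (x) × 917 mm (y), 27 mm thick, upper face at z = 728 mm, on four round legs of 56 mm diameter, each leg's bounding box inset 19 mm from the nearest pair of top edges, running from z = 0 to the bottom of the top.

B is an open storage box with external size 359×597×116 mm and wall thickness 11 mm (the base is also 11 mm thick). The base covers the whole footprint; the four walls stand on the base, with the y-facing walls full-width and the x-facing walls fitting between their inner faces.

The open box is on top of the table.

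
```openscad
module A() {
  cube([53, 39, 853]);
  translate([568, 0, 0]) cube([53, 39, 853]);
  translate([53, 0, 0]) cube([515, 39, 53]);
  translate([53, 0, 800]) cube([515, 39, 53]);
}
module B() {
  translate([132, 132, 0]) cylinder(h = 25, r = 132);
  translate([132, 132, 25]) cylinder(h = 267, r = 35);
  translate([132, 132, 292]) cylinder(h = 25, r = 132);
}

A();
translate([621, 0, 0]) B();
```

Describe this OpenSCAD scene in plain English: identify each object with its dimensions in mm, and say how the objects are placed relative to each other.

A is a rectangular picture frame lying in the x–z plane (depth along y). The opening is 515 mm wide (x) by 747 mm tall (z), surrounded by a border 53 mm wide on all four sides. The frame is 39 mm deep and is made of two full-height vertical stiles with two horizontal rails fitted between them.

B is a spool: two coaxial disc flanges of radius 132 mm and thickness 25 mm, joined by a core cylinder of radius 35 mm and height 267 mm. The lower flange rests on z = 0 and the three cylinders share a vertical axis.

The spool is against the picture frame's +x side, with their −y faces flush.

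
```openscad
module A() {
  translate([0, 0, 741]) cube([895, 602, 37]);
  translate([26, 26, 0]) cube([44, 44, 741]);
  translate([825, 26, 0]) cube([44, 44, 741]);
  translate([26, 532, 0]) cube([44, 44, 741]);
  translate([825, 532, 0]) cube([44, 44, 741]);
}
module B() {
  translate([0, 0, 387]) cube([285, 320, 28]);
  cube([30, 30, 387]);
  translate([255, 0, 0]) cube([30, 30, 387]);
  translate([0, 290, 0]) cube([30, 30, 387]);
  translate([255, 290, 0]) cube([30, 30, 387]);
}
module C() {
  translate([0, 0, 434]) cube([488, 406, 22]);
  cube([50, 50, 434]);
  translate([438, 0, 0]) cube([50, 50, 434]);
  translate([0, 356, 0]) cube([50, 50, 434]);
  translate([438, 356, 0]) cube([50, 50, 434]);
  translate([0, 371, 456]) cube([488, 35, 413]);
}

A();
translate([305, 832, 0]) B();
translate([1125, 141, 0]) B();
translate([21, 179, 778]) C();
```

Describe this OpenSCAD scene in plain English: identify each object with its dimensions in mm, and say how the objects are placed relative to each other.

A is a table with a 895×602 mm rectangular top, 37 mm thick, top surface at z = 778 mm, supported by four 44×44 mm square legs, each inset 26 mm from the nearest pair of top edges, running from the floor.

B is a simple wooden stool: a rectangular seat 285 mm (x) by 320 mm (y), 28 mm thick, top face at z = 415 mm, on four square legs, each 30×30 mm in cross-section. The legs rest on z = 0, each flush with a corner of the seat.

C is a chair: 488×406 mm seat, 22 mm thick, top at z = 456 mm, on four 50 mm square corner legs flush with the seat edges. A 35 mm thick backrest slab spans the full seat width, extending 413 mm above the seat top, its back face flush with the seat's +y edge.

Two stools sit around the table at the +y, +x sides. The chair is on top of the table.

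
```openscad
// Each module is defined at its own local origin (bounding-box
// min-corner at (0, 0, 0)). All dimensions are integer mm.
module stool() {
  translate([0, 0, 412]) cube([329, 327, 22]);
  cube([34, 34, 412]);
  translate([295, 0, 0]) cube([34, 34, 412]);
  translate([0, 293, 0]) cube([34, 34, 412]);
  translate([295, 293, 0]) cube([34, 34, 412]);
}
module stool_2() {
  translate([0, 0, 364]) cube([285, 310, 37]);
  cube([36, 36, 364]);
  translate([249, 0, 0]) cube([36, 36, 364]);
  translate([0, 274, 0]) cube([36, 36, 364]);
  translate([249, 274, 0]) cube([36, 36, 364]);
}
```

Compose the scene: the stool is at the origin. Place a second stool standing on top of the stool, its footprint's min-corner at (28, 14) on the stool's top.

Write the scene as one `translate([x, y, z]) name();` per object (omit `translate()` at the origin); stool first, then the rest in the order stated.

stool();
translate([28, 14, 434]) stool_2();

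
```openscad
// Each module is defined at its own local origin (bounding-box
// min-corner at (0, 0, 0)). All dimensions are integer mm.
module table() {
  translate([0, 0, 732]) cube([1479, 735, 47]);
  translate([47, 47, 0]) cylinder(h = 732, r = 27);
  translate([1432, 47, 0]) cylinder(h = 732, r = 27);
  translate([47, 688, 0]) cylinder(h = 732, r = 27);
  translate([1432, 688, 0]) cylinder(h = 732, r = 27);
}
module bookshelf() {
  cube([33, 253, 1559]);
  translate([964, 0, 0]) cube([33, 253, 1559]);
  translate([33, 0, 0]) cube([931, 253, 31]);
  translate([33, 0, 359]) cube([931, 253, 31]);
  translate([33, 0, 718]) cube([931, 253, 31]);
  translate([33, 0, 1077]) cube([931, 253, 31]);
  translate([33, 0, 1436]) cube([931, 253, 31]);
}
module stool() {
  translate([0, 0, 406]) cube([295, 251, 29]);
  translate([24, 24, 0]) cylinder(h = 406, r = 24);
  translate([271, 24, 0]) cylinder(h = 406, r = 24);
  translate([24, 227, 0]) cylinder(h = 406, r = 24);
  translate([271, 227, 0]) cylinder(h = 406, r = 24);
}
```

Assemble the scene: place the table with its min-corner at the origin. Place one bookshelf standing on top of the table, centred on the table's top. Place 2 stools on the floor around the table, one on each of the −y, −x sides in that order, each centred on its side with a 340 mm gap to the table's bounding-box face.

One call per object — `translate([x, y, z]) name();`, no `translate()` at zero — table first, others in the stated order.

table();
translate([241, 241, 779]) bookshelf();
translate([592, -591, 0]) stool();
translate([-635, 242, 0]) stool();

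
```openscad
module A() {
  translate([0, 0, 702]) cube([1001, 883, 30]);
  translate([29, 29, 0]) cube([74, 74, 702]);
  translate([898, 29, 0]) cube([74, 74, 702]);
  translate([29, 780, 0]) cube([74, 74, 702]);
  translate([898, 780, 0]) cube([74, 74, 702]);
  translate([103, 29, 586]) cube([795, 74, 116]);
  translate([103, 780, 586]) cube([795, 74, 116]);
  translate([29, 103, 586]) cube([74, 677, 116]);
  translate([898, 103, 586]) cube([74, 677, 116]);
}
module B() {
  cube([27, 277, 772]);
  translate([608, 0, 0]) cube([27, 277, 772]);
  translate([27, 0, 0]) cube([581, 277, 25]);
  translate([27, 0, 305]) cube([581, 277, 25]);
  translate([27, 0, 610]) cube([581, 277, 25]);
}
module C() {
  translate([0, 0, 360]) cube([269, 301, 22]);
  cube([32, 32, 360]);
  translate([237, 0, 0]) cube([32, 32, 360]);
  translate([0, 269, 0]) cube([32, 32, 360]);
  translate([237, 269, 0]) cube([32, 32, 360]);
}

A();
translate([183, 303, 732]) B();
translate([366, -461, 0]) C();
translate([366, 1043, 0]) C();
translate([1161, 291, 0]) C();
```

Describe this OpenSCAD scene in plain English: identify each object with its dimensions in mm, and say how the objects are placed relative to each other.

A is a rectangular dining table. The top is 1001×883×30 mm with its upper surface at z = 732 mm. It stands on four 74×74 mm square legs, each inset 29 mm from the nearest pair of top edges, running from the floor to the underside of the top. Four apron rails, 74 mm thick and 116 mm tall, run between adjacent legs with their top edges flush with the underside of the top and their outer faces flush with the legs' outer faces.

B is a bookshelf 635 mm wide overall, 277 mm deep and 772 mm tall. The two sides are 27 mm thick vertical panels. 3 horizontal shelves of 25 mm thickness span between the inner faces of the sides; the lowest shelf sits on the floor and shelves are stacked with a clear vertical gap of 280 mm between each pair.

C is a four-legged stool. The seat is 269×301 mm, 22 mm thick, top at z = 382 mm. It stands on four square legs, each 32×32 mm in cross-section, from z = 0 to the seat underside, each flush with a corner of the seat.

The bookshelf is on top of the table, centred. Three stools sit around the table at the −y, +y, +x sides.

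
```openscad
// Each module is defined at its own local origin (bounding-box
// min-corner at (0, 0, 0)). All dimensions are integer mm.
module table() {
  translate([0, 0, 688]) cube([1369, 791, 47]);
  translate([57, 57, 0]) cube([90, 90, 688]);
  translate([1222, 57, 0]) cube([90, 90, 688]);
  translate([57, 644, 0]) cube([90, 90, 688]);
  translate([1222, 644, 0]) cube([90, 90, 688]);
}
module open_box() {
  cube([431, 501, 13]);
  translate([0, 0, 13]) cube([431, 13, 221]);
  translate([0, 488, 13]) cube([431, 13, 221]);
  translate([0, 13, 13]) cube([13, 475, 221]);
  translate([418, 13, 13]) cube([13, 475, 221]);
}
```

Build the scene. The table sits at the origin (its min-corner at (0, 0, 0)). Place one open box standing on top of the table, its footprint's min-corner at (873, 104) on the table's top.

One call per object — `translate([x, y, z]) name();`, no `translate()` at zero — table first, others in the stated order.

table();
translate([873, 104, 735]) open_box();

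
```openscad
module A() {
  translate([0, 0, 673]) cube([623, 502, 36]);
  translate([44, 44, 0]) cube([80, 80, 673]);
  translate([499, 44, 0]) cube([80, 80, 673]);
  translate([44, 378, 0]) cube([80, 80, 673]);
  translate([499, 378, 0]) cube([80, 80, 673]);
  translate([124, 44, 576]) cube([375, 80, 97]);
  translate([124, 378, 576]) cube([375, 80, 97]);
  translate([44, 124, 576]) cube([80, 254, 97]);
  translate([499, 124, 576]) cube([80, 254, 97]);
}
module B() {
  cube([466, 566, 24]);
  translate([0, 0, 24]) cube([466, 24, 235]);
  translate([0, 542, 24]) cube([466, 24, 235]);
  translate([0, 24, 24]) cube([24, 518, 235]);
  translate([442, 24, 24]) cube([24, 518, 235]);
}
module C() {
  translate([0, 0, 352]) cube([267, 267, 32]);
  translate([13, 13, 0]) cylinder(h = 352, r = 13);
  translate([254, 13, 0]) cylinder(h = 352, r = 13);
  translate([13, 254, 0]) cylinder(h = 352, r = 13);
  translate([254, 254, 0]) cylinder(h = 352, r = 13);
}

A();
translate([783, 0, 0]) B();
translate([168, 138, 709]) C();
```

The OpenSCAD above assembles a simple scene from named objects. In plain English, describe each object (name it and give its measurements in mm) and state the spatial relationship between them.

A is a table: top 623 mm (x) × 502 mm (y), 36 mm thick, upper face at z = 709 mm, on four 80×80 mm square legs, each inset 44 mm from the nearest pair of top edges, running from z = 0 to the bottom of the top. Four apron rails, 80 mm thick and 97 mm tall, run between adjacent legs with their top edges flush with the underside of the top and their outer faces flush with the legs' outer faces.

B is an open storage box with external size 466×566×259 mm and wall thickness 24 mm (the base is also 24 mm thick). The base covers the whole footprint; the four walls stand on the base, with the y-facing walls full-width and the x-facing walls fitting between their inner faces.

C is a simple wooden stool: a rectangular seat 267 mm (x) by 267 mm (y), 32 mm thick, top face at z = 384 mm, on four round legs, each 26 mm in diameter. The legs rest on z = 0, each leg's axis is inset half a diameter from the nearest pair of seat edges (so the leg's bounding box is flush with the corner).

The open box is on the floor beside the table on its +x side. The stool is on top of the table.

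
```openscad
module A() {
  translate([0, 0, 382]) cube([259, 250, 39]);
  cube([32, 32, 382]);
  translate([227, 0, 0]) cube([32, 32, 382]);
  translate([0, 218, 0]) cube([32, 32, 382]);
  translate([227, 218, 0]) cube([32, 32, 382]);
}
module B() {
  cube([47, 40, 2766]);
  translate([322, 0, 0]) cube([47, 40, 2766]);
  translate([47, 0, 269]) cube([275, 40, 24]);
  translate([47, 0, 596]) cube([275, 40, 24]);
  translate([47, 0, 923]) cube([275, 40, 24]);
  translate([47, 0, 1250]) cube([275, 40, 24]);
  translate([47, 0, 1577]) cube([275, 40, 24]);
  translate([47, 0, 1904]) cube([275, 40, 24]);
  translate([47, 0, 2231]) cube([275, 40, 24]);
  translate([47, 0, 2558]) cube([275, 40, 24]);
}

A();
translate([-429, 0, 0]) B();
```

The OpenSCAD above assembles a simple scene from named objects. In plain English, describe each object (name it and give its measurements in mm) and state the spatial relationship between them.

A is a four-legged stool. The seat is 259×250 mm, 39 mm thick, top at z = 421 mm. It stands on four square legs, each 32×32 mm in cross-section, from z = 0 to the seat underside, each flush with a corner of the seat.

B is a straight ladder. Two 47×40 mm vertical rails, 2766 mm tall, stand 369 mm apart (outside-to-outside) with their front faces coplanar on the −y side. 8 rungs, each 40 mm deep and 24 mm tall, span between the inner faces of the rails, front faces flush with the rails. The lowest rung's underside is at z = 269 mm and rungs are spaced 327 mm apart (underside to underside).

The ladder is on the floor beside the stool on its −x side.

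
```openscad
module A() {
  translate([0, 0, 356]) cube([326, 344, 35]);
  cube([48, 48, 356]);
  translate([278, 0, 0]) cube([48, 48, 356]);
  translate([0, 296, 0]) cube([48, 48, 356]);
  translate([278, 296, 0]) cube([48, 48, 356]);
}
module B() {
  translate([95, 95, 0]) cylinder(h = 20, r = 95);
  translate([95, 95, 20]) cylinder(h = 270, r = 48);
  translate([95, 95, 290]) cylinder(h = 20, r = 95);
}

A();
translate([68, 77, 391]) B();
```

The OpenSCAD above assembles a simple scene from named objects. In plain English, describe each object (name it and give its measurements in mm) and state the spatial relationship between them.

A is a simple wooden stool: a rectangular seat 326 mm (x) by 344 mm (y), 35 mm thick, top face at z = 391 mm, on four square legs, each 48×48 mm in cross-section. The legs rest on z = 0, each flush with a corner of the seat.

B is a spool: two coaxial disc flanges of radius 95 mm and thickness 20 mm, joined by a core cylinder of radius 48 mm and height 270 mm. The lower flange rests on z = 0 and the three cylinders share a vertical axis.

The spool is on top of the stool, centred.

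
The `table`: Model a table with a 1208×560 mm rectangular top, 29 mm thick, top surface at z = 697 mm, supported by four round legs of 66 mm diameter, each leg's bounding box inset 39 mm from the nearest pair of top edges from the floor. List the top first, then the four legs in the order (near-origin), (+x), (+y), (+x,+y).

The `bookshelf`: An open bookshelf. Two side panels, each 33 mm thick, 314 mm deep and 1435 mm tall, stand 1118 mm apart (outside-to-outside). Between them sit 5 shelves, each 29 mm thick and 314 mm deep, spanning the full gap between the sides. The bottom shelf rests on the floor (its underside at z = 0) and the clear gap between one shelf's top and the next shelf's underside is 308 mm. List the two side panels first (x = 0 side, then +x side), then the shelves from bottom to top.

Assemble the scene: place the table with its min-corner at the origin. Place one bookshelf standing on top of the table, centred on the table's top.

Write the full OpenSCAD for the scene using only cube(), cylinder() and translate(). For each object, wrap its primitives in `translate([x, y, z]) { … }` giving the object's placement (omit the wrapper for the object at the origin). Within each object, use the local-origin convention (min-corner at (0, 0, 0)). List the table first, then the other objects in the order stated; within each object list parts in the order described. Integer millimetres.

translate([0, 0, 668]) cube([1208, 560, 29]);
translate([72, 72, 0]) cylinder(h = 668, r = 33);
translate([1136, 72, 0]) cylinder(h = 668, r = 33);
translate([72, 488, 0]) cylinder(h = 668, r = 33);
translate([1136, 488, 0]) cylinder(h = 668, r = 33);
translate([45, 123, 697]) {
  cube([33, 314, 1435]);
  translate([1085, 0, 0]) cube([33, 314, 1435]);
  translate([33, 0, 0]) cube([1052, 314, 29]);
  translate([33, 0, 337]) cube([1052, 314, 29]);
  translate([33, 0, 674]) cube([1052, 314, 29]);
  translate([33, 0, 1011]) cube([1052, 314, 29]);
  translate([33, 0, 1348]) cube([1052, 314, 29]);
}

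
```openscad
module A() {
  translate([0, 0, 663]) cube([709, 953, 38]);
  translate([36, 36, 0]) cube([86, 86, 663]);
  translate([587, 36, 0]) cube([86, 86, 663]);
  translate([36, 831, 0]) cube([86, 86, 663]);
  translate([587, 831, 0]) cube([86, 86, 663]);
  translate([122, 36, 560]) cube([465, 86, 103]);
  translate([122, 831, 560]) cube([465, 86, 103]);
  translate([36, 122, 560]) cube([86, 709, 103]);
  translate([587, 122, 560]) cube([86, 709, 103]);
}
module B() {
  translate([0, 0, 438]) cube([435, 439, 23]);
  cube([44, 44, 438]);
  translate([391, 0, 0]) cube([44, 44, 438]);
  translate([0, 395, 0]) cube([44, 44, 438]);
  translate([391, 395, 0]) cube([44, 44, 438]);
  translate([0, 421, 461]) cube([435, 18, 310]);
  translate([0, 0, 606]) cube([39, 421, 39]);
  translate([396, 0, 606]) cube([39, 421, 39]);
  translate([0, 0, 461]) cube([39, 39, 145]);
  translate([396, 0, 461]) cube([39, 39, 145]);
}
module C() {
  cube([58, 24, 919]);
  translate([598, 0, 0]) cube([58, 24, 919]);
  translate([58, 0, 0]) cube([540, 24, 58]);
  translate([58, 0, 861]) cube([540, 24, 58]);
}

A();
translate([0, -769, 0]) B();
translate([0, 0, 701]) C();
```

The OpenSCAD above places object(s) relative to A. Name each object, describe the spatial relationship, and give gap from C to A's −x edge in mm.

The picture frame's min-x is at 0; the table's min-x is 0; gap = 0 mm.

A is a table. B is a chair. C is a picture frame. The chair is on the floor beside the table on its −y side. The picture frame is on top of the table. The gap from the picture frame to the table's −x edge is 0 mm.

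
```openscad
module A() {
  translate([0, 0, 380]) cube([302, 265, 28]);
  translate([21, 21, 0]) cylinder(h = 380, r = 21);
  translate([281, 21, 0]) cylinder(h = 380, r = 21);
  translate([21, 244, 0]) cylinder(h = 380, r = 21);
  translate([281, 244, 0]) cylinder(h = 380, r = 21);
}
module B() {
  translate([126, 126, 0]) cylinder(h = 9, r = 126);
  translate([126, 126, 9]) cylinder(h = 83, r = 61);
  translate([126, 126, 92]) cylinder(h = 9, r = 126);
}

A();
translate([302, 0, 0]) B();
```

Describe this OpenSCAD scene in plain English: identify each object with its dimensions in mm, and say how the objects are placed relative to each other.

A is a four-legged stool. The seat is a 302×265×28 mm slab whose top surface is at z = 408 mm; four round legs, each 42 mm in diameter, run from the floor (z = 0) to the underside of the seat, each leg's axis is inset half a diameter from the nearest pair of seat edges (so the leg's bounding box is flush with the corner).

B is a spool: two coaxial disc flanges of radius 126 mm and thickness 9 mm, joined by a core cylinder of radius 61 mm and height 83 mm. The lower flange rests on z = 0 and the three cylinders share a vertical axis.

The spool is against the stool's +x side, with their −y faces flush.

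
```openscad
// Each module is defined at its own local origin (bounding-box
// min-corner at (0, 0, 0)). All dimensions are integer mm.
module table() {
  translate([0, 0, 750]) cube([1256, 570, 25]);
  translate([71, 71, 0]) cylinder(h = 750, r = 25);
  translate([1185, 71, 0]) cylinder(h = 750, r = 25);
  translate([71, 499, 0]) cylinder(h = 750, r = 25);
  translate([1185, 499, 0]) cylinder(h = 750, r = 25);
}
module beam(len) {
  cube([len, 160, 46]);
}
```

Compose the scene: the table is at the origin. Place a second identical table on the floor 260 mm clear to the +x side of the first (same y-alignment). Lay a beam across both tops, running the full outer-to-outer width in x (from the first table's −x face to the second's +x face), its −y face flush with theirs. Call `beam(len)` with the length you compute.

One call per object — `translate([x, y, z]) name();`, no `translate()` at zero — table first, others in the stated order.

table();
translate([1516, 0, 0]) table();
translate([0, 0, 775]) beam(2772);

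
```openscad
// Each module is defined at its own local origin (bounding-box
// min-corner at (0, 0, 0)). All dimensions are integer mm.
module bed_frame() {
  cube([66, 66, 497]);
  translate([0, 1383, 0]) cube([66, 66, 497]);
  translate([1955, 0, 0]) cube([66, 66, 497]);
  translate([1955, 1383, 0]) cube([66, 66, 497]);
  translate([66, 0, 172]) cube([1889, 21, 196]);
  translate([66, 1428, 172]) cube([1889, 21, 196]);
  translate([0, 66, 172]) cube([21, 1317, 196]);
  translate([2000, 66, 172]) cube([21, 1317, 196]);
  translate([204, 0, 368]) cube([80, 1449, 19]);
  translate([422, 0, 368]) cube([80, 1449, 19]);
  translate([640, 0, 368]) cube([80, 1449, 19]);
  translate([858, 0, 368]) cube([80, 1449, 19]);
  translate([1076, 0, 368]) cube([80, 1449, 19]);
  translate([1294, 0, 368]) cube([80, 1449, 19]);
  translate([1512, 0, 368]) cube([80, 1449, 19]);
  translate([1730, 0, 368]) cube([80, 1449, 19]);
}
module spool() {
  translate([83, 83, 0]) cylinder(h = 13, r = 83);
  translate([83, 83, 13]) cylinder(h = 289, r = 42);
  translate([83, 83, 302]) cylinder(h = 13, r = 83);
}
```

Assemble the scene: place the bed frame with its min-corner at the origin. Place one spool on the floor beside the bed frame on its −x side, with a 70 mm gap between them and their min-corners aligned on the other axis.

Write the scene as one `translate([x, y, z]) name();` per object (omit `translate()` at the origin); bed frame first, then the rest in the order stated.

bed_frame();
translate([-236, 0, 0]) spool();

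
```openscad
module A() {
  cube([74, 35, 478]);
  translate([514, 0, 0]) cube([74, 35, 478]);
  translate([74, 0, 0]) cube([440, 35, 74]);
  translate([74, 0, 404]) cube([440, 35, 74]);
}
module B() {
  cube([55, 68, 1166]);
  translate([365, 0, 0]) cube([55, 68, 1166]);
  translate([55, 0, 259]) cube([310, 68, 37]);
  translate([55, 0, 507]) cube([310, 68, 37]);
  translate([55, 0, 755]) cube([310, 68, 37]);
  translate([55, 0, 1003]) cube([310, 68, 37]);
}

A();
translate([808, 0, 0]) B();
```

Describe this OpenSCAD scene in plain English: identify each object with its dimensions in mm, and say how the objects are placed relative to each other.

A is a picture frame with a 440×330 mm rectangular opening (x by z) and a uniform 74 mm border on every side. Frame depth is 35 mm along y. It is built from two vertical stiles running the full outside height and two horizontal rails spanning the gap between the stiles.

B is a straight ladder. Two 55×68 mm vertical rails, 1166 mm tall, stand 420 mm apart (outside-to-outside) with their front faces coplanar on the −y side. 4 rungs, each 68 mm deep and 37 mm tall, span between the inner faces of the rails, front faces flush with the rails. The lowest rung's underside is at z = 259 mm and rungs are spaced 248 mm apart (underside to underside).

The ladder is on the floor beside the picture frame on its +x side.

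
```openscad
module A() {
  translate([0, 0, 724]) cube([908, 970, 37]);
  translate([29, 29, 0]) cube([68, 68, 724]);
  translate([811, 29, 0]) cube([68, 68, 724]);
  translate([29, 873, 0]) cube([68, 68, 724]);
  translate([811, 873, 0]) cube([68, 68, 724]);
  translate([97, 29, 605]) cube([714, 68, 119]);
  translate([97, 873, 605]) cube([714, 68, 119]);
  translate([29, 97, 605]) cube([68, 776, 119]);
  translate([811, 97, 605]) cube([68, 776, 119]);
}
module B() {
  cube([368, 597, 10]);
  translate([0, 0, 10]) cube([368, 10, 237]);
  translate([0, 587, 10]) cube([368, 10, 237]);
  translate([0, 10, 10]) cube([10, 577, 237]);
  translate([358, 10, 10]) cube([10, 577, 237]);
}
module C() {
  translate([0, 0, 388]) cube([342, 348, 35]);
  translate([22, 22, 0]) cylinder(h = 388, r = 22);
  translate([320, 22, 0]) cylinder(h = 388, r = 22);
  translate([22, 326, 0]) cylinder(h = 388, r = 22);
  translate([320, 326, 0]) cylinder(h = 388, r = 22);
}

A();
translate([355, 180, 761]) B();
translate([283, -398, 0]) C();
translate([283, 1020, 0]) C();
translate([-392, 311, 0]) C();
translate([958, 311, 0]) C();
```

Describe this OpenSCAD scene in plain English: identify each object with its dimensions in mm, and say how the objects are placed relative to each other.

A is a rectangular dining table. The top is 908×970×37 mm with its upper surface at z = 761 mm. It stands on four 68×68 mm square legs, each inset 29 mm from the nearest pair of top edges, running from the floor to the underside of the top. Four apron rails, 68 mm thick and 119 mm tall, run between adjacent legs with their top edges flush with the underside of the top and their outer faces flush with the legs' outer faces.

B is an open storage box with external size 368×597×247 mm and wall thickness 10 mm (the base is also 10 mm thick). The base covers the whole footprint; the four walls stand on the base, with the y-facing walls full-width and the x-facing walls fitting between their inner faces.

C is a four-legged stool. The seat is a 342×348×35 mm slab whose top surface is at z = 423 mm; four round legs, each 44 mm in diameter, run from the floor (z = 0) to the underside of the seat, each leg's axis is inset half a diameter from the nearest pair of seat edges (so the leg's bounding box is flush with the corner).

The open box is on top of the table. Four stools sit around the table at the −y, +y, −x, +x sides.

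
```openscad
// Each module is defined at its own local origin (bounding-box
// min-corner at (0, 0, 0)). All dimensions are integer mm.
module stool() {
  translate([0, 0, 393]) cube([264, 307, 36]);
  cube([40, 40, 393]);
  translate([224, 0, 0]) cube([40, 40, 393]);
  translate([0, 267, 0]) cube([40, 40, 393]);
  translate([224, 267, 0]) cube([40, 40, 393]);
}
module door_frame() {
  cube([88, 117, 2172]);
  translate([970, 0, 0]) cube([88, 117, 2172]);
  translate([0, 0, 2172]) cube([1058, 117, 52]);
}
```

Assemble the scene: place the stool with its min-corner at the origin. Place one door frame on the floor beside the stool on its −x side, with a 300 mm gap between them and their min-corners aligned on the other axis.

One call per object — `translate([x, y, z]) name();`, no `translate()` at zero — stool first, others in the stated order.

stool();
translate([-1358, 0, 0]) door_frame();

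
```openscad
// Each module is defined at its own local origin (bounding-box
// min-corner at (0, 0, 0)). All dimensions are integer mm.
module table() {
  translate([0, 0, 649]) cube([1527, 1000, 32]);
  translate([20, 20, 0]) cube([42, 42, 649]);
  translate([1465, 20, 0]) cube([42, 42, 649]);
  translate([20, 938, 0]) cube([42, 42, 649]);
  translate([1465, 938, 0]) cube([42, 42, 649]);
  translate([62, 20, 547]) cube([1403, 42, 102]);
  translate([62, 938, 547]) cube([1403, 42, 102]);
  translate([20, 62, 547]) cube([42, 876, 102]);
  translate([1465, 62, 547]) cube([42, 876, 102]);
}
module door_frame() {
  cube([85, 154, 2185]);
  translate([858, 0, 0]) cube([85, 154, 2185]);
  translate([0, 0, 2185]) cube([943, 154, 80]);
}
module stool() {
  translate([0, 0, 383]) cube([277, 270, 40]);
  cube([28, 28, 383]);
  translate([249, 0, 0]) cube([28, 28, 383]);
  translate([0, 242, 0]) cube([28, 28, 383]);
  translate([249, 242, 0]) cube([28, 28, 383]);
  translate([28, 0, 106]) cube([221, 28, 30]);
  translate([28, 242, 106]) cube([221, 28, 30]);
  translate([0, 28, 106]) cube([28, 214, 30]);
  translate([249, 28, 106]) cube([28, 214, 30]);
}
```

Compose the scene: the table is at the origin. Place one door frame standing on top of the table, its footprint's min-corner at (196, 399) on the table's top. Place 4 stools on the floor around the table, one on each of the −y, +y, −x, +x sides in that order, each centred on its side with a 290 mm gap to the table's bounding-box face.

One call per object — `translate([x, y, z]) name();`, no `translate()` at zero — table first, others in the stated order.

table();
translate([196, 399, 681]) door_frame();
translate([625, -560, 0]) stool();
translate([625, 1290, 0]) stool();
translate([-567, 365, 0]) stool();
translate([1817, 365, 0]) stool();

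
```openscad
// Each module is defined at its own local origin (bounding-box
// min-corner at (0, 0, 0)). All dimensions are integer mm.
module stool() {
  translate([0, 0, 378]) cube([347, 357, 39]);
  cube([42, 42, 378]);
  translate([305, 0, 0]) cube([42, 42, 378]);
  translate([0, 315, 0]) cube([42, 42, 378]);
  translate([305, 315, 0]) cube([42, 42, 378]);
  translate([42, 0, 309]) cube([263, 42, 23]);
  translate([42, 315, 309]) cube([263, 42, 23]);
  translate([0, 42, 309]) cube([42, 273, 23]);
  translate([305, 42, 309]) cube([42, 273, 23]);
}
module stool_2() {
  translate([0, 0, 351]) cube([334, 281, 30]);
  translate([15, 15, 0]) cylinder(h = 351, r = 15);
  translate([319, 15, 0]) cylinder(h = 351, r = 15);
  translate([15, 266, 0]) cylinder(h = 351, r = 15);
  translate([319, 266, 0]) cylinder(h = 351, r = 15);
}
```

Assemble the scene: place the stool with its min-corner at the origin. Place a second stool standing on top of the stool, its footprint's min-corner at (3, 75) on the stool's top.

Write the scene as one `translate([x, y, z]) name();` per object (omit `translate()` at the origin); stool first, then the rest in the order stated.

stool();
translate([3, 75, 417]) stool_2();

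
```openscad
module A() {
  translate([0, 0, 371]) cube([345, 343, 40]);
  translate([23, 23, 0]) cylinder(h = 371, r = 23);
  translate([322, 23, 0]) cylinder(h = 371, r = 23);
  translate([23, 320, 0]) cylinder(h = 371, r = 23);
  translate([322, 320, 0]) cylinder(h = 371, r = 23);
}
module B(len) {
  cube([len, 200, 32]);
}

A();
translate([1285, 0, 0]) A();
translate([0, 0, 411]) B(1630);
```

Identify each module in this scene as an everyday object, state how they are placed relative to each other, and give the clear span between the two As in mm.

Second stool starts at x = 1285; first ends at x = 345; clear span = 1285 − 345 = 940 mm.

A is a stool. B is a beam. A beam spans the tops of two stools. The clear span between the two stools is 940 mm.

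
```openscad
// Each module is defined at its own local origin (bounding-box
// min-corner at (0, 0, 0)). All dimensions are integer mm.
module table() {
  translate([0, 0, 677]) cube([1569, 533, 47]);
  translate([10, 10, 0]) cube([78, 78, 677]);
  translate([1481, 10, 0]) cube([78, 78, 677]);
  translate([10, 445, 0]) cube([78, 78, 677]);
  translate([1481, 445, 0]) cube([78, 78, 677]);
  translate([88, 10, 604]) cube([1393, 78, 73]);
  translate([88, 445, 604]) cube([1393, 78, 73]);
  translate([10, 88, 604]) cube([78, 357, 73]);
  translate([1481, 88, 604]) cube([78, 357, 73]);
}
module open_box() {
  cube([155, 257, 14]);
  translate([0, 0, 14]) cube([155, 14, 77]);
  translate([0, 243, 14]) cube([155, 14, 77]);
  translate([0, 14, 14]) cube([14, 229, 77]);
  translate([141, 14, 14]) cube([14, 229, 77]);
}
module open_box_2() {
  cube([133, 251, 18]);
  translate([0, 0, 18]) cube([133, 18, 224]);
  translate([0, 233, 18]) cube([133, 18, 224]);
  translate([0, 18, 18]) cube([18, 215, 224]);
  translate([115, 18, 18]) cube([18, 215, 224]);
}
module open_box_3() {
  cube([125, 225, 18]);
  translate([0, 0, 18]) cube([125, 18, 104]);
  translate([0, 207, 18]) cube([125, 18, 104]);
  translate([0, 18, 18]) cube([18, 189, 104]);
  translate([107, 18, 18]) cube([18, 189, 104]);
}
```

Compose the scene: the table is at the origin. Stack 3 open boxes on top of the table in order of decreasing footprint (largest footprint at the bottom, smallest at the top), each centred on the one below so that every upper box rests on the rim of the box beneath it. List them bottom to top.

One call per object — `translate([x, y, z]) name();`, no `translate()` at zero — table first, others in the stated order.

table();
translate([707, 138, 724]) open_box();
translate([718, 141, 815]) open_box_2();
translate([722, 154, 1057]) open_box_3();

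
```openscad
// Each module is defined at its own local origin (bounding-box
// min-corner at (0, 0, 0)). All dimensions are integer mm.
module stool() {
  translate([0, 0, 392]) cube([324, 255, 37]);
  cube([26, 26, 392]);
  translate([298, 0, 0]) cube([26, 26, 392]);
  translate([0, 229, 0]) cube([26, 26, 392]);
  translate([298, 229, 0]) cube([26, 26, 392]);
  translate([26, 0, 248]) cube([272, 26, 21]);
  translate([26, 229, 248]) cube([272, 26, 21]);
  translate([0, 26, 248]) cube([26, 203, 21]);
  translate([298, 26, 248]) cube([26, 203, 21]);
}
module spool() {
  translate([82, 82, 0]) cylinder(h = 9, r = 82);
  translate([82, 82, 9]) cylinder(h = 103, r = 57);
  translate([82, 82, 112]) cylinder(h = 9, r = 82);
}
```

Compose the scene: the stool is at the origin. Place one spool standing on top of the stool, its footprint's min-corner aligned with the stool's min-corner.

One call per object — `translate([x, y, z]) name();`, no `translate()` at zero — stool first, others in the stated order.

stool();
translate([0, 0, 429]) spool();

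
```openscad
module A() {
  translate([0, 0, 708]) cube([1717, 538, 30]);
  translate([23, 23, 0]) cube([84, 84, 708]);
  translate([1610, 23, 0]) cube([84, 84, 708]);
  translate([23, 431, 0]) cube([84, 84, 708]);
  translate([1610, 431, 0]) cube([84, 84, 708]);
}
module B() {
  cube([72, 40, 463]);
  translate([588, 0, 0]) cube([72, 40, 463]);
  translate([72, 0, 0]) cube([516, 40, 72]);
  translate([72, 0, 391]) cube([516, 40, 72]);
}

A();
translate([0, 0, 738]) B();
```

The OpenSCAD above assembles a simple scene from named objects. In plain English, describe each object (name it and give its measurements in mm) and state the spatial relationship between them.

A is a table with a 1717×538 mm rectangular top, 30 mm thick, top surface at z = 738 mm, supported by four 84×84 mm square legs, each inset 23 mm from the nearest pair of top edges, running from the floor.

B is a rectangular picture frame lying in the x–z plane (depth along y). The opening is 516 mm wide (x) by 319 mm tall (z), surrounded by a border 72 mm wide on all four sides. The frame is 40 mm deep and is made of two full-height vertical stiles with two horizontal rails fitted between them.

The picture frame is on top of the table.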